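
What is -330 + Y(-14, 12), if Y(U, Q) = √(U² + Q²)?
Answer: -330 + 2*√85 ≈ -311.56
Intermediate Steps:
Y(U, Q) = √(Q² + U²)
-330 + Y(-14, 12) = -330 + √(12² + (-14)²) = -330 + √(144 + 196) = -330 + √340 = -330 + 2*√85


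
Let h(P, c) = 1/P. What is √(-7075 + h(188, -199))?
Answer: I*√62514653/94 ≈ 84.113*I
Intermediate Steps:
√(-7075 + h(188, -199)) = √(-7075 + 1/188) = √(-1330099/188) = I*√62514653/94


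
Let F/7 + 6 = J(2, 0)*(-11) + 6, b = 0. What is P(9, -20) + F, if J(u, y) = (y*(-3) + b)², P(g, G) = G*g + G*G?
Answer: 220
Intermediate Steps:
P(g, G) = G² + G*g (P(g, G) = G*g + G² = G² + G*g)
J(u, y) = 9*y² (J(u, y) = (y*(-3) + 0)² = (-3*y + 0)² = (-3*y)² = 9*y²)
F = 0 (F = -42 + 7*((9*0²)*(-11) + 6) = -42 + 7*((9*0)*(-11) + 6) = -42 + 7*(0*(-11) + 6) = -42 + 7*(0 + 6) = -42 + 7*6 = -42 + 42 = 0)
P(9, -20) + F = -20*(-20 + 9) + 0 = -20*(-11) + 0 = 220 + 0 = 220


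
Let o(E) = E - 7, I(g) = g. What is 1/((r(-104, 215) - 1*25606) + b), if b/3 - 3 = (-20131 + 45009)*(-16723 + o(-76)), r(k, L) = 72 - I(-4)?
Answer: -1/1254324525 ≈ -7.9724e-10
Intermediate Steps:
o(E) = -7 + E
r(k, L) = 76 (r(k, L) = 72 - 1*(-4) = 72 + 4 = 76)
b = -1254298995 (b = 9 + 3*((-20131 + 45009)*(-16723 + (-7 - 76))) = 9 + 3*(24878*(-16723 - 83)) = 9 + 3*(24878*(-16806)) = 9 + 3*(-418099668) = 9 - 1254299004 = -1254298995)
1/((r(-104, 215) - 1*25606) + b) = 1/((76 - 1*25606) - 1254298995) = 1/((76 - 25606) - 1254298995) = 1/(-25530 - 1254298995) = 1/(-1254324525) = -1/1254324525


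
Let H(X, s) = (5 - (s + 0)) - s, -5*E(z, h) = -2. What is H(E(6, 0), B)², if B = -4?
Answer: 169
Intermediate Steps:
E(z, h) = ⅖ (E(z, h) = -⅕*(-2) = ⅖)
H(X, s) = 5 - 2*s (H(X, s) = (5 - s) - s = 5 - 2*s)
H(E(6, 0), B)² = (5 - 2*(-4))² = (5 + 8)² = 13² = 169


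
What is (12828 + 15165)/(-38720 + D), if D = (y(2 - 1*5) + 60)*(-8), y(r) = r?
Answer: -27993/39176 ≈ -0.71454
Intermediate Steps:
D = -456 (D = ((2 - 1*5) + 60)*(-8) = ((2 - 5) + 60)*(-8) = (-3 + 60)*(-8) = 57*(-8) = -456)
(12828 + 15165)/(-38720 + D) = (12828 + 15165)/(-38720 - 456) = 27993/(-39176) = 27993*(-1/39176) = -27993/39176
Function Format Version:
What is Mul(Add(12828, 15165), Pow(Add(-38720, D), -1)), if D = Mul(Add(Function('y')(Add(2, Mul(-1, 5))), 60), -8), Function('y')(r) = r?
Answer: Rational(-27993, 39176) ≈ -0.71454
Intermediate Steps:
D = -456 (D = Mul(Add(Add(2, Mul(-1, 5)), 60), -8) = Mul(Add(Add(2, -5), 60), -8) = Mul(Add(-3, 60), -8) = Mul(57, -8) = -456)
Mul(Add(12828, 15165), Pow(Add(-38720, D), -1)) = Mul(Add(12828, 15165), Pow(Add(-38720, -456), -1)) = Mul(27993, Pow(-39176, -1)) = Mul(27993, Rational(-1, 39176)) = Rational(-27993, 39176)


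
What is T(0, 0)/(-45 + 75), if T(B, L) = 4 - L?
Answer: 2/15 ≈ 0.13333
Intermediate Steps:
T(0, 0)/(-45 + 75) = (4 - 1*0)/(-45 + 75) = (4 + 0)/30 = (1/30)*4 = 2/15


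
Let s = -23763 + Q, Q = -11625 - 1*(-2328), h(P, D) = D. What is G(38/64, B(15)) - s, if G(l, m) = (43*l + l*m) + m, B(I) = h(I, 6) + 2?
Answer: 1059145/32 ≈ 33098.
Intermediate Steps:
Q = -9297 (Q = -11625 + 2328 = -9297)
B(I) = 8 (B(I) = 6 + 2 = 8)
G(l, m) = m + 43*l + l*m
s = -33060 (s = -23763 - 9297 = -33060)
G(38/64, B(15)) - s = (8 + 43*(38/64) + (38/64)*8) - 1*(-33060) = (8 + 43*(38*(1/64)) + (38*(1/64))*8) + 33060 = (8 + 43*(19/32) + (19/32)*8) + 33060 = (8 + 817/32 + 19/4) + 33060 = 1225/32 + 33060 = 1059145/32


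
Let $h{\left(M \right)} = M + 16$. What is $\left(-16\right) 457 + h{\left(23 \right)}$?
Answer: $-7273$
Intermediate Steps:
$h{\left(M \right)} = 16 + M$
$\left(-16\right) 457 + h{\left(23 \right)} = \left(-16\right) 457 + \left(16 + 23\right) = -7312 + 39 = -7273$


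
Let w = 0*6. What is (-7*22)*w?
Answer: 0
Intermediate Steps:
w = 0
(-7*22)*w = -7*22*0 = -154*0 = 0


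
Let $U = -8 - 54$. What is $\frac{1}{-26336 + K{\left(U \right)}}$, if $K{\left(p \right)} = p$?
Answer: $- \frac{1}{26398} \approx -3.7882 \cdot 10^{-5}$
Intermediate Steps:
$U = -62$ ($U = -8 - 54 = -62$)
$\frac{1}{-26336 + K{\left(U \right)}} = \frac{1}{-26336 - 62} = \frac{1}{-26398} = - \frac{1}{26398}$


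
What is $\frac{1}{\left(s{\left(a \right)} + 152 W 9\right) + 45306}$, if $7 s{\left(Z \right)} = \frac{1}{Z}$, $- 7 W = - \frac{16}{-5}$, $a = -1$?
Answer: $\frac{35}{1563817} \approx 2.2381 \cdot 10^{-5}$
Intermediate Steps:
$W = - \frac{16}{35}$ ($W = - \frac{\left(-16\right) \frac{1}{-5}}{7} = - \frac{\left(-16\right) \left(- \frac{1}{5}\right)}{7} = \left(- \frac{1}{7}\right) \frac{16}{5} = - \frac{16}{35} \approx -0.45714$)
$s{\left(Z \right)} = \frac{1}{7 Z}$
$\frac{1}{\left(s{\left(a \right)} + 152 W 9\right) + 45306} = \frac{1}{\left(\frac{1}{7 \left(-1\right)} + 152 \left(\left(- \frac{16}{35}\right) 9\right)\right) + 45306} = \frac{1}{\left(\frac{1}{7} \left(-1\right) + 152 \left(- \frac{144}{35}\right)\right) + 45306} = \frac{1}{\left(- \frac{1}{7} - \frac{21888}{35}\right) + 45306} = \frac{1}{- \frac{21893}{35} + 45306} = \frac{1}{\frac{1563817}{35}} = \frac{35}{1563817}$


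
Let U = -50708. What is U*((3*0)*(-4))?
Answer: 0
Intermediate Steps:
U*((3*0)*(-4)) = -50708*3*0*(-4) = -0*(-4) = -50708*0 = 0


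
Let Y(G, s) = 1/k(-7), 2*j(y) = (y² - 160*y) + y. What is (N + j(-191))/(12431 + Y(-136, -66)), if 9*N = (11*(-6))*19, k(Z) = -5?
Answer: 499285/186462 ≈ 2.6777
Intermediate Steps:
j(y) = y²/2 - 159*y/2 (j(y) = ((y² - 160*y) + y)/2 = (y² - 159*y)/2 = y²/2 - 159*y/2)
Y(G, s) = -⅕ (Y(G, s) = 1/(-5) = -⅕)
N = -418/3 (N = ((11*(-6))*19)/9 = (-66*19)/9 = (⅑)*(-1254) = -418/3 ≈ -139.33)
(N + j(-191))/(12431 + Y(-136, -66)) = (-418/3 + (½)*(-191)*(-159 - 191))/(12431 - ⅕) = (-418/3 + (½)*(-191)*(-350))/(62154/5) = (-418/3 + 33425)*(5/62154) = (99857/3)*(5/62154) = 499285/186462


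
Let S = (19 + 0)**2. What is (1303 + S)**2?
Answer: 2768896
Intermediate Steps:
S = 361 (S = 19**2 = 361)
(1303 + S)**2 = (1303 + 361)**2 = 1664**2 = 2768896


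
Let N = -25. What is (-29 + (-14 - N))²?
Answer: 324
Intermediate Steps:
(-29 + (-14 - N))² = (-29 + (-14 - 1*(-25)))² = (-29 + (-14 + 25))² = (-29 + 11)² = (-18)² = 324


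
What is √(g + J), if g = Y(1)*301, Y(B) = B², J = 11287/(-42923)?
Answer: 2*√138518272682/42923 ≈ 17.342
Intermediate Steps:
J = -11287/42923 (J = 11287*(-1/42923) = -11287/42923 ≈ -0.26296)
g = 301 (g = 1²*301 = 1*301 = 301)
√(g + J) = √(301 - 11287/42923) = √(12908536/42923) = 2*√138518272682/42923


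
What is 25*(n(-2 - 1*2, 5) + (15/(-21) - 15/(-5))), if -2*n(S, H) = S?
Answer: 750/7 ≈ 107.14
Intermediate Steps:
n(S, H) = -S/2
25*(n(-2 - 1*2, 5) + (15/(-21) - 15/(-5))) = 25*(-(-2 - 1*2)/2 + (15/(-21) - 15/(-5))) = 25*(-(-2 - 2)/2 + (15*(-1/21) - 15*(-⅕))) = 25*(-½*(-4) + (-5/7 + 3)) = 25*(2 + 16/7) = 25*(30/7) = 750/7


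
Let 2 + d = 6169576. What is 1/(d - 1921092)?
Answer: 1/4248482 ≈ 2.3538e-7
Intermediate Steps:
d = 6169574 (d = -2 + 6169576 = 6169574)
1/(d - 1921092) = 1/(6169574 - 1921092) = 1/4248482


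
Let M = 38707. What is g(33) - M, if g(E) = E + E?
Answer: -38641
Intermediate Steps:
g(E) = 2*E
g(33) - M = 2*33 - 1*38707 = 66 - 38707 = -38641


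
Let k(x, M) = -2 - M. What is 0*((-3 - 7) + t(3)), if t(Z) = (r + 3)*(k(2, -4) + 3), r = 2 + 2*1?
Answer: 0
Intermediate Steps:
r = 4 (r = 2 + 2 = 4)
t(Z) = 35 (t(Z) = (4 + 3)*((-2 - 1*(-4)) + 3) = 7*((-2 + 4) + 3) = 7*(2 + 3) = 7*5 = 35)
0*((-3 - 7) + t(3)) = 0*((-3 - 7) + 35) = 0*(-10 + 35) = 0*25 = 0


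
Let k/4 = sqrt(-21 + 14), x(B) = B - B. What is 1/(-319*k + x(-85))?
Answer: I*sqrt(7)/8932 ≈ 0.00029621*I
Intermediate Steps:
x(B) = 0
k = 4*I*sqrt(7) (k = 4*sqrt(-21 + 14) = 4*sqrt(-7) = 4*(I*sqrt(7)) = 4*I*sqrt(7) ≈ 10.583*I)
1/(-319*k + x(-85)) = 1/(-1276*I*sqrt(7) + 0) = 1/(-1276*I*sqrt(7)) = I*sqrt(7)/8932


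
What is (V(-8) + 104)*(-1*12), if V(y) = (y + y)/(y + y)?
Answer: -1260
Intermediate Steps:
V(y) = 1 (V(y) = (2*y)/((2*y)) = (2*y)*(1/(2*y)) = 1)
(V(-8) + 104)*(-1*12) = (1 + 104)*(-1*12) = 105*(-12) = -1260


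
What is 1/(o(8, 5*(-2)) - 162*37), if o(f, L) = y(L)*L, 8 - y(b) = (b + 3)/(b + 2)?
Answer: -4/24261 ≈ -0.00016487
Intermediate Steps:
y(b) = 8 - (3 + b)/(2 + b) (y(b) = 8 - (b + 3)/(b + 2) = 8 - (3 + b)/(2 + b))
o(f, L) = L*(13 + 7*L)/(2 + L) (o(f, L) = ((13 + 7*L)/(2 + L))*L = L*(13 + 7*L)/(2 + L))
1/(o(8, 5*(-2)) - 162*37) = 1/((5*(-2))*(13 + 7*(5*(-2)))/(2 + 5*(-2)) - 162*37) = 1/(-10*(13 + 7*(-10))/(2 - 10) - 5994) = 1/(-10*(13 - 70)/(-8) - 5994) = 1/(-10*(-⅛)*(-57) - 5994) = 1/(-285/4 - 5994) = 1/(-24261/4) = -4/24261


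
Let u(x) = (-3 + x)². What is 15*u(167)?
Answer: 403440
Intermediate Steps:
15*u(167) = 15*(-3 + 167)² = 15*164² = 15*26896 = 403440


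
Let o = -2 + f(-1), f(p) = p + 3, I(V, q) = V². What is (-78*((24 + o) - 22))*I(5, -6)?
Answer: -3900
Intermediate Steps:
f(p) = 3 + p
o = 0 (o = -2 + (3 - 1) = -2 + 2 = 0)
(-78*((24 + o) - 22))*I(5, -6) = -78*((24 + 0) - 22)*5² = -78*(24 - 22)*25 = -78*2*25 = -156*25 = -3900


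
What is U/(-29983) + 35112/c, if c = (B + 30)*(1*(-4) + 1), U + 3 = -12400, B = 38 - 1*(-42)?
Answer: -15888941/149915 ≈ -105.99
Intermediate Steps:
B = 80 (B = 38 + 42 = 80)
U = -12403 (U = -3 - 12400 = -12403)
c = -330 (c = (80 + 30)*(1*(-4) + 1) = 110*(-4 + 1) = 110*(-3) = -330)
U/(-29983) + 35112/c = -12403/(-29983) + 35112/(-330) = -12403*(-1/29983) + 35112*(-1/330) = 12403/29983 - 532/5 = -15888941/149915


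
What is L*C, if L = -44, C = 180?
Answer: -7920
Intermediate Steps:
L*C = -44*180 = -7920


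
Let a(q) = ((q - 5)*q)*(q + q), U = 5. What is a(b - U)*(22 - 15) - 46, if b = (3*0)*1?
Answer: -3546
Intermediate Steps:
b = 0 (b = 0*1 = 0)
a(q) = 2*q²*(-5 + q) (a(q) = ((-5 + q)*q)*(2*q) = (q*(-5 + q))*(2*q) = 2*q²*(-5 + q))
a(b - U)*(22 - 15) - 46 = (2*(0 - 1*5)²*(-5 + (0 - 1*5)))*(22 - 15) - 46 = (2*(0 - 5)²*(-5 + (0 - 5)))*7 - 46 = (2*(-5)²*(-5 - 5))*7 - 46 = (2*25*(-10))*7 - 46 = -500*7 - 46 = -3500 - 46 = -3546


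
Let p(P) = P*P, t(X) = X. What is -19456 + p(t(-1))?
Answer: -19455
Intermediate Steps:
p(P) = P**2
-19456 + p(t(-1)) = -19456 + (-1)**2 = -19456 + 1 = -19455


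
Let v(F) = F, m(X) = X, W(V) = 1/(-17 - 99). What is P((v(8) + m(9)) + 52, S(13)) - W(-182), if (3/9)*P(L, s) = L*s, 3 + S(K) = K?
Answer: 240121/116 ≈ 2070.0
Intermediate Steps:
W(V) = -1/116 (W(V) = 1/(-116) = -1/116)
S(K) = -3 + K
P(L, s) = 3*L*s (P(L, s) = 3*(L*s) = 3*L*s)
P((v(8) + m(9)) + 52, S(13)) - W(-182) = 3*((8 + 9) + 52)*(-3 + 13) - 1*(-1/116) = 3*(17 + 52)*10 + 1/116 = 3*69*10 + 1/116 = 2070 + 1/116 = 240121/116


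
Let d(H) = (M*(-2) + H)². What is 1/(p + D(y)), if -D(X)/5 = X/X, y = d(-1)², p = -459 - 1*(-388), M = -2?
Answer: -1/76 ≈ -0.013158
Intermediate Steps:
d(H) = (4 + H)² (d(H) = (-2*(-2) + H)² = (4 + H)²)
p = -71 (p = -459 + 388 = -71)
y = 81 (y = ((4 - 1)²)² = (3²)² = 9² = 81)
D(X) = -5 (D(X) = -5*X/X = -5*1 = -5)
1/(p + D(y)) = 1/(-71 - 5) = 1/(-76) = -1/76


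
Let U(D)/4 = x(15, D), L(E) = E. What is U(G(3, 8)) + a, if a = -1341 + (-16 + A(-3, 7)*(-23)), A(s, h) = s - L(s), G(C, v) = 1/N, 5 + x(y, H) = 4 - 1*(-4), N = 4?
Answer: -1345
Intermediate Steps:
x(y, H) = 3 (x(y, H) = -5 + (4 - 1*(-4)) = -5 + (4 + 4) = -5 + 8 = 3)
G(C, v) = 1/4
U(D) = 12 (U(D) = 4*3 = 12)
A(s, h) = 0 (A(s, h) = s - s = 0)
a = -1357 (a = -1341 + (-16 + 0*(-23)) = -1341 + (-16 + 0) = -1341 - 16 = -1357)
U(G(3, 8)) + a = 12 - 1357 = -1345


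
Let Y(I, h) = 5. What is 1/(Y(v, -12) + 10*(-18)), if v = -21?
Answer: -1/175 ≈ -0.0057143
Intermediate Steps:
1/(Y(v, -12) + 10*(-18)) = 1/(5 + 10*(-18)) = 1/(5 - 180) = 1/(-175) = -1/175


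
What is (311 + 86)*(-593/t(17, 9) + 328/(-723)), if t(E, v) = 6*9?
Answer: -59080349/13014 ≈ -4539.8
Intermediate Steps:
t(E, v) = 54
(311 + 86)*(-593/t(17, 9) + 328/(-723)) = (311 + 86)*(-593/54 + 328/(-723)) = 397*(-593*1/54 + 328*(-1/723)) = 397*(-593/54 - 328/723) = 397*(-148817/13014) = -59080349/13014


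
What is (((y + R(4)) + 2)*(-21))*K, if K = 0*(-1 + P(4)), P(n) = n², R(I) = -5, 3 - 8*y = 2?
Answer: 0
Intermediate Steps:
y = ⅛ (y = 3/8 - ⅛*2 = 3/8 - ¼ = ⅛ ≈ 0.12500)
K = 0 (K = 0*(-1 + 4²) = 0*(-1 + 16) = 0*15 = 0)
(((y + R(4)) + 2)*(-21))*K = (((⅛ - 5) + 2)*(-21))*0 = ((-39/8 + 2)*(-21))*0 = -23/8*(-21)*0 = (483/8)*0 = 0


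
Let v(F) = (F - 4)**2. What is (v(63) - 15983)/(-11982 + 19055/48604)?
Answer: 86806744/83193439 ≈ 1.0434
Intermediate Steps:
v(F) = (-4 + F)**2
(v(63) - 15983)/(-11982 + 19055/48604) = ((-4 + 63)**2 - 15983)/(-11982 + 19055/48604) = (59**2 - 15983)/(-11982 + 19055*(1/48604)) = (3481 - 15983)/(-11982 + 19055/48604) = -12502/(-582354073/48604) = -12502*(-48604/582354073) = 86806744/83193439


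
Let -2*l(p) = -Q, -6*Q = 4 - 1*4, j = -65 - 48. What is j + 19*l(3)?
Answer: -113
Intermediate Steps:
j = -113
Q = 0 (Q = -(4 - 1*4)/6 = -(4 - 4)/6 = -1/6*0 = 0)
l(p) = 0 (l(p) = -(-1)*0/2 = -1/2*0 = 0)
j + 19*l(3) = -113 + 19*0 = -113 + 0 = -113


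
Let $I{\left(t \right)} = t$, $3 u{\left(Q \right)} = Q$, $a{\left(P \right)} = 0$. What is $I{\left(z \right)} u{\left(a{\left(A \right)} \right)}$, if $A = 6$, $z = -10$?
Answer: $0$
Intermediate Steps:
$u{\left(Q \right)} = \frac{Q}{3}$
$I{\left(z \right)} u{\left(a{\left(A \right)} \right)} = - 10 \cdot \frac{1}{3} \cdot 0 = \left(-10\right) 0 = 0$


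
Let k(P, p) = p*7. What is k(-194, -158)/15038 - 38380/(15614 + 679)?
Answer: -297589249/122507067 ≈ -2.4292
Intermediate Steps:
k(P, p) = 7*p
k(-194, -158)/15038 - 38380/(15614 + 679) = (7*(-158))/15038 - 38380/(15614 + 679) = -1106*1/15038 - 38380/16293 = -553/7519 - 38380*1/16293 = -553/7519 - 38380/16293 = -297589249/122507067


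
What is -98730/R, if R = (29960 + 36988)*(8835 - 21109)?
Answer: 16455/136953292 ≈ 0.00012015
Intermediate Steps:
R = -821719752 (R = 66948*(-12274) = -821719752)
-98730/R = -98730/(-821719752) = -98730*(-1/821719752) = 16455/136953292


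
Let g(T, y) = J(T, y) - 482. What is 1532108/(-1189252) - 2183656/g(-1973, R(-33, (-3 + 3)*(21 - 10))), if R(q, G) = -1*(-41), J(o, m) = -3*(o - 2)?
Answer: -38312596017/95192627 ≈ -402.47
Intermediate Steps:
J(o, m) = 6 - 3*o (J(o, m) = -3*(-2 + o) = 6 - 3*o)
R(q, G) = 41
g(T, y) = -476 - 3*T (g(T, y) = (6 - 3*T) - 482 = -476 - 3*T)
1532108/(-1189252) - 2183656/g(-1973, R(-33, (-3 + 3)*(21 - 10))) = 1532108/(-1189252) - 2183656/(-476 - 3*(-1973)) = 1532108*(-1/1189252) - 2183656/(-476 + 5919) = -22531/17489 - 2183656/5443 = -38312596017/95192627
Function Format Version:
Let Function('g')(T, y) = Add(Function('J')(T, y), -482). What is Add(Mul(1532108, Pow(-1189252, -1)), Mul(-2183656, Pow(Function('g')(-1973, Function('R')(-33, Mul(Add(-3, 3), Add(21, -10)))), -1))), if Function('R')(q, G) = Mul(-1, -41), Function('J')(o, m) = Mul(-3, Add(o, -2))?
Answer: Rational(-38312596017, 95192627) ≈ -402.47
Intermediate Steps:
Function('J')(o, m) = Add(6, Mul(-3, o)) (Function('J')(o, m) = Mul(-3, Add(-2, o)) = Add(6, Mul(-3, o)))
Function('R')(q, G) = 41
Function('g')(T, y) = Add(-476, Mul(-3, T)) (Function('g')(T, y) = Add(Add(6, Mul(-3, T)), -482) = Add(-476, Mul(-3, T)))
Add(Mul(1532108, Pow(-1189252, -1)), Mul(-2183656, Pow(Function('g')(-1973, Function('R')(-33, Mul(Add(-3, 3), Add(21, -10)))), -1))) = Add(Mul(1532108, Pow(-1189252, -1)), Mul(-2183656, Pow(Add(-476, Mul(-3, -1973)), -1))) = Add(Mul(1532108, Rational(-1, 1189252)), Mul(-2183656, Pow(Add(-476, 5919), -1))) = Add(Rational(-22531, 17489), Mul(-2183656, Pow(5443, -1))) = Add(Rational(-22531, 17489), Mul(-2183656, Rational(1, 5443))) = Add(Rational(-22531, 17489), Rational(-2183656, 5443)) = Rational(-38312596017, 95192627)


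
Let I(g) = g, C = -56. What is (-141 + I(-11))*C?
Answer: 8512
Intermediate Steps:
(-141 + I(-11))*C = (-141 - 11)*(-56) = -152*(-56) = 8512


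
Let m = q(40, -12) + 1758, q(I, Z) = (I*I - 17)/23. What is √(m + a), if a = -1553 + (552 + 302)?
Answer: 2*√149155/23 ≈ 33.583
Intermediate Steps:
q(I, Z) = -17/23 + I²/23 (q(I, Z) = (I² - 17)*(1/23) = (-17 + I²)*(1/23) = -17/23 + I²/23)
a = -699 (a = -1553 + 854 = -699)
m = 42017/23 (m = (-17/23 + (1/23)*40²) + 1758 = (-17/23 + (1/23)*1600) + 1758 = (-17/23 + 1600/23) + 1758 = 1583/23 + 1758 = 42017/23 ≈ 1826.8)
√(m + a) = √(42017/23 - 699) = √(25940/23) = 2*√149155/23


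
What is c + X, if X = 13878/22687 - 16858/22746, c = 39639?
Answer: 10227591696160/258019251 ≈ 39639.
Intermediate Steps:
X = -33394229/258019251 (X = 13878*(1/22687) - 16858*1/22746 = 13878/22687 - 8429/11373 = -33394229/258019251 ≈ -0.12943)
c + X = 39639 - 33394229/258019251 = 10227591696160/258019251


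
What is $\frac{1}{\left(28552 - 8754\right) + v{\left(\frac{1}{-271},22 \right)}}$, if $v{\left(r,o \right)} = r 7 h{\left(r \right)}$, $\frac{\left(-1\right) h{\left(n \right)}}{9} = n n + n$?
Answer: $\frac{19902511}{394029895768} \approx 5.051 \cdot 10^{-5}$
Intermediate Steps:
$h{\left(n \right)} = - 9 n - 9 n^{2}$ ($h{\left(n \right)} = - 9 \left(n n + n\right) = - 9 \left(n^{2} + n\right) = - 9 \left(n + n^{2}\right) = - 9 n - 9 n^{2}$)
$v{\left(r,o \right)} = - 63 r^{2} \left(1 + r\right)$ ($v{\left(r,o \right)} = r 7 \left(- 9 r \left(1 + r\right)\right) = 7 r \left(- 9 r \left(1 + r\right)\right) = - 63 r^{2} \left(1 + r\right)$)
$\frac{1}{\left(28552 - 8754\right) + v{\left(\frac{1}{-271},22 \right)}} = \frac{1}{\left(28552 - 8754\right) + 63 \left(\frac{1}{-271}\right)^{2} \left(-1 - \frac{1}{-271}\right)} = \frac{1}{\left(28552 - 8754\right) + 63 \left(- \frac{1}{271}\right)^{2} \left(-1 - - \frac{1}{271}\right)} = \frac{1}{19798 + 63 \cdot \frac{1}{73441} \left(-1 + \frac{1}{271}\right)} = \frac{1}{19798 + 63 \cdot \frac{1}{73441} \left(- \frac{270}{271}\right)} = \frac{1}{19798 - \frac{17010}{19902511}} = \frac{1}{\frac{394029895768}{19902511}} = \frac{19902511}{394029895768}$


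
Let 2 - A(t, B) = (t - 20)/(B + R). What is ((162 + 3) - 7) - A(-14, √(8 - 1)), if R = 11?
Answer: 8705/57 + 17*√7/57 ≈ 153.51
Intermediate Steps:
A(t, B) = 2 - (-20 + t)/(11 + B) (A(t, B) = 2 - (t - 20)/(B + 11) = 2 - (-20 + t)/(11 + B))
((162 + 3) - 7) - A(-14, √(8 - 1)) = ((162 + 3) - 7) - (42 - 1*(-14) + 2*√(8 - 1))/(11 + √(8 - 1)) = (165 - 7) - (42 + 14 + 2*√7)/(11 + √7) = 158 - (56 + 2*√7)/(11 + √7)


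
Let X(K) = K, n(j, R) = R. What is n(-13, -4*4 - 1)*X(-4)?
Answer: 68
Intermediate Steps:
n(-13, -4*4 - 1)*X(-4) = (-4*4 - 1)*(-4) = (-16 - 1)*(-4) = -17*(-4) = 68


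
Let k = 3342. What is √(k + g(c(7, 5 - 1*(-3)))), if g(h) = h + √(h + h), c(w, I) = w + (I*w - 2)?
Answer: √(3403 + √122) ≈ 58.430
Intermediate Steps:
c(w, I) = -2 + w + I*w (c(w, I) = w + (-2 + I*w) = -2 + w + I*w)
g(h) = h + √2*√h (g(h) = h + √(2*h) = h + √2*√h)
√(k + g(c(7, 5 - 1*(-3)))) = √(3342 + ((-2 + 7 + (5 - 1*(-3))*7) + √2*√(-2 + 7 + (5 - 1*(-3))*7))) = √(3342 + ((-2 + 7 + (5 + 3)*7) + √2*√(-2 + 7 + (5 + 3)*7))) = √(3342 + ((-2 + 7 + 8*7) + √2*√(-2 + 7 + 8*7))) = √(3342 + ((-2 + 7 + 56) + √2*√(-2 + 7 + 56))) = √(3342 + (61 + √2*√61)) = √(3342 + (61 + √122)) = √(3403 + √122)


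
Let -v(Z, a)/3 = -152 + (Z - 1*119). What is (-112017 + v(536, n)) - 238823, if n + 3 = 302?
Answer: -351635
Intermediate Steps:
n = 299 (n = -3 + 302 = 299)
v(Z, a) = 813 - 3*Z (v(Z, a) = -3*(-152 + (Z - 1*119)) = -3*(-152 + (Z - 119)) = -3*(-152 + (-119 + Z)) = -3*(-271 + Z) = 813 - 3*Z)
(-112017 + v(536, n)) - 238823 = (-112017 + (813 - 3*536)) - 238823 = (-112017 + (813 - 1608)) - 238823 = (-112017 - 795) - 238823 = -112812 - 238823 = -351635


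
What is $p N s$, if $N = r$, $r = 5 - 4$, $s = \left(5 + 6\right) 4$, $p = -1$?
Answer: $-44$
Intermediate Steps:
$s = 44$ ($s = 11 \cdot 4 = 44$)
$r = 1$
$N = 1$
$p N s = \left(-1\right) 1 \cdot 44 = \left(-1\right) 44 = -44$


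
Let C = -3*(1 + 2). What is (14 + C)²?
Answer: 25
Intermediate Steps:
C = -9 (C = -3*3 = -9)
(14 + C)² = (14 - 9)² = 5² = 25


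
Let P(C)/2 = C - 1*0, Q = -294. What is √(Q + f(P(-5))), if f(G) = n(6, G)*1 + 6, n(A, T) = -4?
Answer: 2*I*√73 ≈ 17.088*I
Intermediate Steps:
P(C) = 2*C (P(C) = 2*(C - 1*0) = 2*(C + 0) = 2*C)
f(G) = 2 (f(G) = -4*1 + 6 = -4 + 6 = 2)
√(Q + f(P(-5))) = √(-294 + 2) = √(-292) = 2*I*√73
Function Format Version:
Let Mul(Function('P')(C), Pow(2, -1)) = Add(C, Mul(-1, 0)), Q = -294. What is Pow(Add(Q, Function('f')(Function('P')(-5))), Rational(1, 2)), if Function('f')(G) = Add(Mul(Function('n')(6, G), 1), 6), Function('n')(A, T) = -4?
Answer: Mul(2, I, Pow(73, Rational(1, 2))) ≈ Mul(17.088, I)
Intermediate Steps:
Function('P')(C) = Mul(2, C) (Function('P')(C) = Mul(2, Add(C, Mul(-1, 0))) = Mul(2, Add(C, 0)) = Mul(2, C))
Function('f')(G) = 2 (Function('f')(G) = Add(Mul(-4, 1), 6) = Add(-4, 6) = 2)
Pow(Add(Q, Function('f')(Function('P')(-5))), Rational(1, 2)) = Pow(Add(-294, 2), Rational(1, 2)) = Pow(-292, Rational(1, 2)) = Mul(2, I, Pow(73, Rational(1, 2)))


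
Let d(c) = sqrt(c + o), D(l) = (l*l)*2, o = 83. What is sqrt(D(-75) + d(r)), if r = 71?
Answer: sqrt(11250 + sqrt(154)) ≈ 106.12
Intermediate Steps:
D(l) = 2*l**2 (D(l) = l**2*2 = 2*l**2)
d(c) = sqrt(83 + c) (d(c) = sqrt(c + 83) = sqrt(83 + c))
sqrt(D(-75) + d(r)) = sqrt(2*(-75)**2 + sqrt(83 + 71)) = sqrt(2*5625 + sqrt(154)) = sqrt(11250 + sqrt(154))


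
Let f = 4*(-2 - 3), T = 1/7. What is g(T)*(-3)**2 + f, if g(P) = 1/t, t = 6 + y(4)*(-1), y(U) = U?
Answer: -31/2 ≈ -15.500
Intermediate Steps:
T = 1/7 ≈ 0.14286
t = 2 (t = 6 + 4*(-1) = 6 - 4 = 2)
g(P) = 1/2
f = -20 (f = 4*(-5) = -20)
g(T)*(-3)**2 + f = (1/2)*(-3)**2 - 20 = (1/2)*9 - 20 = 9/2 - 20 = -31/2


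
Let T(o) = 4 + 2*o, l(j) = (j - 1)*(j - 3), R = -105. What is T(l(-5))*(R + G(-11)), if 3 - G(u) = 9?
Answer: -11100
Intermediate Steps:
G(u) = -6 (G(u) = 3 - 1*9 = 3 - 9 = -6)
l(j) = (-1 + j)*(-3 + j)
T(l(-5))*(R + G(-11)) = (4 + 2*(3 + (-5)**2 - 4*(-5)))*(-105 - 6) = (4 + 2*(3 + 25 + 20))*(-111) = (4 + 2*48)*(-111) = (4 + 96)*(-111) = 100*(-111) = -11100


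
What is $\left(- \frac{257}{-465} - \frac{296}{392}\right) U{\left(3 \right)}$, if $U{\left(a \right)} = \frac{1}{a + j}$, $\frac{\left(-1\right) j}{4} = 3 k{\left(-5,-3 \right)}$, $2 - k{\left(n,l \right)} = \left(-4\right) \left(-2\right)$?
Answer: $- \frac{4612}{1708875} \approx -0.0026988$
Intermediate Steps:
$k{\left(n,l \right)} = -6$ ($k{\left(n,l \right)} = 2 - \left(-4\right) \left(-2\right) = 2 - 8 = -6$)
$j = 72$ ($j = - 4 \cdot 3 \left(-6\right) = \left(-4\right) \left(-18\right) = 72$)
$U{\left(a \right)} = \frac{1}{72 + a}$ ($U{\left(a \right)} = \frac{1}{a + 72} = \frac{1}{72 + a}$)
$\left(- \frac{257}{-465} - \frac{296}{392}\right) U{\left(3 \right)} = \frac{- \frac{257}{-465} - \frac{296}{392}}{72 + 3} = \frac{\left(-257\right) \left(- \frac{1}{465}\right) - \frac{37}{49}}{75} = \left(\frac{257}{465} - \frac{37}{49}\right) \frac{1}{75} = \left(- \frac{4612}{22785}\right) \frac{1}{75} = - \frac{4612}{1708875}$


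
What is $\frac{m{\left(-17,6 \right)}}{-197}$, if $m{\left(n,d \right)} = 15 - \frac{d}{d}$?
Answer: $- \frac{14}{197} \approx -0.071066$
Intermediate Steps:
$m{\left(n,d \right)} = 14$ ($m{\left(n,d \right)} = 15 - 1 = 14$)
$\frac{m{\left(-17,6 \right)}}{-197} = \frac{14}{-197} = 14 \left(- \frac{1}{197}\right) = - \frac{14}{197}$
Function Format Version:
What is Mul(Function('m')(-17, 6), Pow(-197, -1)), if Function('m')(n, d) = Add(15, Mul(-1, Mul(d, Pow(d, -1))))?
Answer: Rational(-14, 197) ≈ -0.071066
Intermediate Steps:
Function('m')(n, d) = 14 (Function('m')(n, d) = Add(15, Mul(-1, 1)) = Add(15, -1) = 14)
Mul(Function('m')(-17, 6), Pow(-197, -1)) = Mul(14, Pow(-197, -1)) = Mul(14, Rational(-1, 197)) = Rational(-14, 197)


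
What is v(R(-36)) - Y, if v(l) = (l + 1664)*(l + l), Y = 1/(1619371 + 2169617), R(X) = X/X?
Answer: 12617330039/3788988 ≈ 3330.0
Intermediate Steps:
R(X) = 1
Y = 1/3788988 ≈ 2.6392e-7
v(l) = 2*l*(1664 + l) (v(l) = (1664 + l)*(2*l) = 2*l*(1664 + l))
v(R(-36)) - Y = 2*1*(1664 + 1) - 1*1/3788988 = 2*1*1665 - 1/3788988 = 3330 - 1/3788988 = 12617330039/3788988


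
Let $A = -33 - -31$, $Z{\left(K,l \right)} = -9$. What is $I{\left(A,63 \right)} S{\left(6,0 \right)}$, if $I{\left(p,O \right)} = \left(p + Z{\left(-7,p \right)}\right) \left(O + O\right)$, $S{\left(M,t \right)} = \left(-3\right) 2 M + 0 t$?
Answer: $49896$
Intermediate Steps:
$S{\left(M,t \right)} = - 6 M$ ($S{\left(M,t \right)} = - 6 M + 0 = - 6 M$)
$A = -2$ ($A = -33 + 31 = -2$)
$I{\left(p,O \right)} = 2 O \left(-9 + p\right)$ ($I{\left(p,O \right)} = \left(p - 9\right) \left(O + O\right) = \left(-9 + p\right) 2 O = 2 O \left(-9 + p\right)$)
$I{\left(A,63 \right)} S{\left(6,0 \right)} = 2 \cdot 63 \left(-9 - 2\right) \left(\left(-6\right) 6\right) = 2 \cdot 63 \left(-11\right) \left(-36\right) = \left(-1386\right) \left(-36\right) = 49896$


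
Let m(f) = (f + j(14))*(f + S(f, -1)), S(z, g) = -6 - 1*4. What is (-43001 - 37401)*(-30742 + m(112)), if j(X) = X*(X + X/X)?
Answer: -169005004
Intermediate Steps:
j(X) = X*(1 + X) (j(X) = X*(X + 1) = X*(1 + X))
S(z, g) = -10 (S(z, g) = -6 - 4 = -10)
m(f) = (-10 + f)*(210 + f) (m(f) = (f + 14*(1 + 14))*(f - 10) = (f + 14*15)*(-10 + f) = (f + 210)*(-10 + f) = (210 + f)*(-10 + f) = (-10 + f)*(210 + f))
(-43001 - 37401)*(-30742 + m(112)) = (-43001 - 37401)*(-30742 + (-2100 + 112² + 200*112)) = -80402*(-30742 + (-2100 + 12544 + 22400)) = -80402*(-30742 + 32844) = -80402*2102 = -169005004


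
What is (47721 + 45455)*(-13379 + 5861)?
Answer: -700497168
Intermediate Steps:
(47721 + 45455)*(-13379 + 5861) = 93176*(-7518) = -700497168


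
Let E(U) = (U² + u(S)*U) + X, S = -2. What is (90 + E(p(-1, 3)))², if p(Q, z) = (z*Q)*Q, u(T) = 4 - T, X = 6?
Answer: 15129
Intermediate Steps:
p(Q, z) = z*Q² (p(Q, z) = (Q*z)*Q = z*Q²)
E(U) = 6 + U² + 6*U (E(U) = (U² + (4 - 1*(-2))*U) + 6 = (U² + (4 + 2)*U) + 6 = (U² + 6*U) + 6 = 6 + U² + 6*U)
(90 + E(p(-1, 3)))² = (90 + (6 + (3*(-1)²)² + 6*(3*(-1)²)))² = (90 + (6 + (3*1)² + 6*(3*1)))² = (90 + (6 + 3² + 6*3))² = (90 + (6 + 9 + 18))² = (90 + 33)² = 123² = 15129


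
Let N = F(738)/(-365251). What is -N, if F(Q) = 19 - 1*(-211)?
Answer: 230/365251 ≈ 0.00062970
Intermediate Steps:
F(Q) = 230 (F(Q) = 19 + 211 = 230)
N = -230/365251 (N = 230/(-365251) = 230*(-1/365251) = -230/365251 ≈ -0.00062970)
-N = -1*(-230/365251) = 230/365251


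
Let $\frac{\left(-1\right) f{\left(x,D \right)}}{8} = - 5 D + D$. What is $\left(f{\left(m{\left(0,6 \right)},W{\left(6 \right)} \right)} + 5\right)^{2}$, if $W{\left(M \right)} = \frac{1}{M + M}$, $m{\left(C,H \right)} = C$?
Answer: $\frac{529}{9} \approx 58.778$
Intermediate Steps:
$W{\left(M \right)} = \frac{1}{2 M}$
$f{\left(x,D \right)} = 32 D$ ($f{\left(x,D \right)} = - 8 \left(- 5 D + D\right) = - 8 \left(- 4 D\right) = 32 D$)
$\left(f{\left(m{\left(0,6 \right)},W{\left(6 \right)} \right)} + 5\right)^{2} = \left(32 \frac{1}{2 \cdot 6} + 5\right)^{2} = \left(32 \cdot \frac{1}{2} \cdot \frac{1}{6} + 5\right)^{2} = \left(32 \cdot \frac{1}{12} + 5\right)^{2} = \left(\frac{8}{3} + 5\right)^{2} = \left(\frac{23}{3}\right)^{2} = \frac{529}{9}$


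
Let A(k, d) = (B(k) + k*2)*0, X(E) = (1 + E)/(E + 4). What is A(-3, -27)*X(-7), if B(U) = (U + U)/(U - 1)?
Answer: 0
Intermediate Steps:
X(E) = (1 + E)/(4 + E)
B(U) = 2*U/(-1 + U) (B(U) = (2*U)/(-1 + U) = 2*U/(-1 + U))
A(k, d) = 0 (A(k, d) = (2*k/(-1 + k) + k*2)*0 = (2*k/(-1 + k) + 2*k)*0 = (2*k + 2*k/(-1 + k))*0 = 0)
A(-3, -27)*X(-7) = 0*((1 - 7)/(4 - 7)) = 0*(-6/(-3)) = 0*(-⅓*(-6)) = 0*2 = 0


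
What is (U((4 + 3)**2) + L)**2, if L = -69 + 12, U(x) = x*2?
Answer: 1681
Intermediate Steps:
U(x) = 2*x
L = -57
(U((4 + 3)**2) + L)**2 = (2*(4 + 3)**2 - 57)**2 = (2*7**2 - 57)**2 = (2*49 - 57)**2 = (98 - 57)**2 = 41**2 = 1681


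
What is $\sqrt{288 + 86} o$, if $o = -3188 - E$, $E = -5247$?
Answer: $2059 \sqrt{374} \approx 39819.0$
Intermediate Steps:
$o = 2059$ ($o = -3188 - -5247 = -3188 + 5247 = 2059$)
$\sqrt{288 + 86} o = \sqrt{288 + 86} \cdot 2059 = \sqrt{374} \cdot 2059 = 2059 \sqrt{374}$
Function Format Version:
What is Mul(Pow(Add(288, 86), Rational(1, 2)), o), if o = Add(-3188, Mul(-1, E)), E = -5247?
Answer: Mul(2059, Pow(374, Rational(1, 2))) ≈ 39819.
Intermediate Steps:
o = 2059 (o = Add(-3188, Mul(-1, -5247)) = Add(-3188, 5247) = 2059)
Mul(Pow(Add(288, 86), Rational(1, 2)), o) = Mul(Pow(Add(288, 86), Rational(1, 2)), 2059) = Mul(Pow(374, Rational(1, 2)), 2059) = Mul(2059, Pow(374, Rational(1, 2)))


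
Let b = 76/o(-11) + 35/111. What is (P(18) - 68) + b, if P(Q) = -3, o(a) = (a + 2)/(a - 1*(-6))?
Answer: -9478/333 ≈ -28.462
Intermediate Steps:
o(a) = (2 + a)/(6 + a) (o(a) = (2 + a)/(a + 6) = (2 + a)/(6 + a))
b = 14165/333 (b = 76/(((2 - 11)/(6 - 11))) + 35/111 = 76/((-9/(-5))) + 35*(1/111) = 76/((-1/5*(-9))) + 35/111 = 76/(9/5) + 35/111 = 76*(5/9) + 35/111 = 380/9 + 35/111 = 14165/333 ≈ 42.538)
(P(18) - 68) + b = (-3 - 68) + 14165/333 = -71 + 14165/333 = -9478/333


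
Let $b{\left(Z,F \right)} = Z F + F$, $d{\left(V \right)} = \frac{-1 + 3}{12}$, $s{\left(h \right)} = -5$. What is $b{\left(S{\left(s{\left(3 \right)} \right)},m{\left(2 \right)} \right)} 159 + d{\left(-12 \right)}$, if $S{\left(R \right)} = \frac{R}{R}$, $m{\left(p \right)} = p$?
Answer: $\frac{3817}{6} \approx 636.17$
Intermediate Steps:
$S{\left(R \right)} = 1$
$d{\left(V \right)} = \frac{1}{6}$ ($d{\left(V \right)} = 2 \cdot \frac{1}{12} = \frac{1}{6}$)
$b{\left(Z,F \right)} = F + F Z$ ($b{\left(Z,F \right)} = F Z + F = F + F Z$)
$b{\left(S{\left(s{\left(3 \right)} \right)},m{\left(2 \right)} \right)} 159 + d{\left(-12 \right)} = 2 \left(1 + 1\right) 159 + \frac{1}{6} = 2 \cdot 2 \cdot 159 + \frac{1}{6} = 4 \cdot 159 + \frac{1}{6} = 636 + \frac{1}{6} = \frac{3817}{6}$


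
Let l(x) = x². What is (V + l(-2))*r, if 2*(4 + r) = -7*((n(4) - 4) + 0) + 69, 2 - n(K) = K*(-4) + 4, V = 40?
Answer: -198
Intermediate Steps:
n(K) = -2 + 4*K (n(K) = 2 - (K*(-4) + 4) = 2 - (-4*K + 4) = 2 - (4 - 4*K) = 2 + (-4 + 4*K) = -2 + 4*K)
r = -9/2 (r = -4 + (-7*(((-2 + 4*4) - 4) + 0) + 69)/2 = -4 + (-7*(((-2 + 16) - 4) + 0) + 69)/2 = -4 + (-7*((14 - 4) + 0) + 69)/2 = -4 + (-7*(10 + 0) + 69)/2 = -4 + (-7*10 + 69)/2 = -4 + (-70 + 69)/2 = -4 + (½)*(-1) = -4 - ½ = -9/2 ≈ -4.5000)
(V + l(-2))*r = (40 + (-2)²)*(-9/2) = (40 + 4)*(-9/2) = 44*(-9/2) = -198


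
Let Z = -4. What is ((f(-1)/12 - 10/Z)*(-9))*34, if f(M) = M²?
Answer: -1581/2 ≈ -790.50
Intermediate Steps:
((f(-1)/12 - 10/Z)*(-9))*34 = (((-1)²/12 - 10/(-4))*(-9))*34 = ((1*(1/12) - 10*(-¼))*(-9))*34 = ((1/12 + 5/2)*(-9))*34 = ((31/12)*(-9))*34 = -93/4*34 = -1581/2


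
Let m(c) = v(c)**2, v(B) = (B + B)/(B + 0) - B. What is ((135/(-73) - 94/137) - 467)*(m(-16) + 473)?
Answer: -3742571728/10001 ≈ -3.7422e+5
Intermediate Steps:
v(B) = 2 - B (v(B) = (2*B)/B - B = 2 - B)
m(c) = (2 - c)**2
((135/(-73) - 94/137) - 467)*(m(-16) + 473) = ((135/(-73) - 94/137) - 467)*((-2 - 16)**2 + 473) = ((135*(-1/73) - 94*1/137) - 467)*((-18)**2 + 473) = ((-135/73 - 94/137) - 467)*(324 + 473) = (-25357/10001 - 467)*797 = -4695824/10001*797 = -3742571728/10001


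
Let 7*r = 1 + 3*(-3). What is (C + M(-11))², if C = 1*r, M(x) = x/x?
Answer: 1/49 ≈ 0.020408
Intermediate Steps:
M(x) = 1
r = -8/7 (r = (1 + 3*(-3))/7 = (1 - 9)/7 = (⅐)*(-8) = -8/7 ≈ -1.1429)
C = -8/7 (C = 1*(-8/7) = -8/7 ≈ -1.1429)
(C + M(-11))² = (-8/7 + 1)² = (-⅐)² = 1/49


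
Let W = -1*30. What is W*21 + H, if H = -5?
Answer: -635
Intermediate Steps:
W = -30
W*21 + H = -30*21 - 5 = -630 - 5 = -635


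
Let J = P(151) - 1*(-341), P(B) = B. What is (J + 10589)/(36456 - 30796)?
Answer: 11081/5660 ≈ 1.9578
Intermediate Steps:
J = 492 (J = 151 - 1*(-341) = 151 + 341 = 492)
(J + 10589)/(36456 - 30796) = (492 + 10589)/(36456 - 30796) = 11081/5660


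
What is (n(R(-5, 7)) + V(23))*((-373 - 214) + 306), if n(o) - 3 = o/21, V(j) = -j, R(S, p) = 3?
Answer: 39059/7 ≈ 5579.9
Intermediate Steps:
n(o) = 3 + o/21
(n(R(-5, 7)) + V(23))*((-373 - 214) + 306) = ((3 + (1/21)*3) - 1*23)*((-373 - 214) + 306) = ((3 + ⅐) - 23)*(-587 + 306) = (22/7 - 23)*(-281) = -139/7*(-281) = 39059/7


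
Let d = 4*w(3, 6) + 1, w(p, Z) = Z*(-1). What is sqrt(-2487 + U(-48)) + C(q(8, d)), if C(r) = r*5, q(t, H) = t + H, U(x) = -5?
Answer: -75 + 2*I*sqrt(623) ≈ -75.0 + 49.92*I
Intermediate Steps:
w(p, Z) = -Z
d = -23 (d = 4*(-1*6) + 1 = 4*(-6) + 1 = -24 + 1 = -23)
q(t, H) = H + t
C(r) = 5*r
sqrt(-2487 + U(-48)) + C(q(8, d)) = sqrt(-2487 - 5) + 5*(-23 + 8) = sqrt(-2492) + 5*(-15) = 2*I*sqrt(623) - 75 = -75 + 2*I*sqrt(623)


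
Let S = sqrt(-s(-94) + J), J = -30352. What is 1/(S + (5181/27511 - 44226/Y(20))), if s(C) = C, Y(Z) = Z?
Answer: -461016858010/1025668551278403 - 25645504100*I*sqrt(2)/1025668551278403 ≈ -0.00044948 - 3.5361e-5*I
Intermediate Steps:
S = 123*I*sqrt(2) (S = sqrt(-1*(-94) - 30352) = sqrt(94 - 30352) = sqrt(-30258) = 123*I*sqrt(2) ≈ 173.95*I)
1/(S + (5181/27511 - 44226/Y(20))) = 1/(123*I*sqrt(2) + (5181/27511 - 44226/20)) = 1/(123*I*sqrt(2) + (5181*(1/27511) - 44226*1/20)) = 1/(123*I*sqrt(2) + (471/2501 - 22113/10)) = 1/(123*I*sqrt(2) - 55299903/25010) = 1/(-55299903/25010 + 123*I*sqrt(2))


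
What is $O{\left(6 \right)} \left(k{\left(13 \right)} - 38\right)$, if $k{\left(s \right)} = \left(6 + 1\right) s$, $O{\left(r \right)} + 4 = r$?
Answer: $106$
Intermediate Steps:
$O{\left(r \right)} = -4 + r$
$k{\left(s \right)} = 7 s$
$O{\left(6 \right)} \left(k{\left(13 \right)} - 38\right) = \left(-4 + 6\right) \left(7 \cdot 13 - 38\right) = 2 \left(91 - 38\right) = 2 \cdot 53 = 106$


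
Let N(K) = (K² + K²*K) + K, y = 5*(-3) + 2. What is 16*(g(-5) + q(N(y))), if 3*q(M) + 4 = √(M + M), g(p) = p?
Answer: -304/3 + 16*I*√4082/3 ≈ -101.33 + 340.75*I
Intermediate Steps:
y = -13 (y = -15 + 2 = -13)
N(K) = K + K² + K³ (N(K) = (K² + K³) + K = K + K² + K³)
q(M) = -4/3 + √2*√M/3 (q(M) = -4/3 + √(M + M)/3 = -4/3 + √(2*M)/3 = -4/3 + (√2*√M)/3 = -4/3 + √2*√M/3)
16*(g(-5) + q(N(y))) = 16*(-5 + (-4/3 + √2*√(-13*(1 - 13 + (-13)²))/3)) = 16*(-5 + (-4/3 + √2*√(-13*(1 - 13 + 169))/3)) = 16*(-5 + (-4/3 + √2*√(-13*157)/3)) = 16*(-5 + (-4/3 + √2*√(-2041)/3)) = 16*(-5 + (-4/3 + √2*(I*√2041)/3)) = 16*(-5 + (-4/3 + I*√4082/3)) = 16*(-19/3 + I*√4082/3) = -304/3 + 16*I*√4082/3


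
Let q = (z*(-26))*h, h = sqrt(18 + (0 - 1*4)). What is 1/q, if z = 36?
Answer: -sqrt(14)/13104 ≈ -0.00028554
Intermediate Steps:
h = sqrt(14) (h = sqrt(18 + (0 - 4)) = sqrt(18 - 4) = sqrt(14) ≈ 3.7417)
q = -936*sqrt(14) (q = (36*(-26))*sqrt(14) = -936*sqrt(14) ≈ -3502.2)
1/q = 1/(-936*sqrt(14)) = -sqrt(14)/13104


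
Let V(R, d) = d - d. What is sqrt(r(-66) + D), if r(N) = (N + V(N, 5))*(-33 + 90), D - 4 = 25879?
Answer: sqrt(22121) ≈ 148.73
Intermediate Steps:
D = 25883 (D = 4 + 25879 = 25883)
V(R, d) = 0
r(N) = 57*N (r(N) = (N + 0)*(-33 + 90) = N*57 = 57*N)
sqrt(r(-66) + D) = sqrt(57*(-66) + 25883) = sqrt(-3762 + 25883) = sqrt(22121)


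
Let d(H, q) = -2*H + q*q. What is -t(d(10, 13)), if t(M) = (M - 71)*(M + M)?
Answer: -23244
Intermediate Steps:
d(H, q) = q**2 - 2*H (d(H, q) = -2*H + q**2 = q**2 - 2*H)
t(M) = 2*M*(-71 + M) (t(M) = (-71 + M)*(2*M) = 2*M*(-71 + M))
-t(d(10, 13)) = -2*(13**2 - 2*10)*(-71 + (13**2 - 2*10)) = -2*(169 - 20)*(-71 + (169 - 20)) = -2*149*(-71 + 149) = -2*149*78 = -1*23244 = -23244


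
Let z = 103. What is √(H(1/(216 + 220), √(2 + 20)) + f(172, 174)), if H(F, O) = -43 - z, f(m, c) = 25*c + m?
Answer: 2*√1094 ≈ 66.151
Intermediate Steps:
f(m, c) = m + 25*c
H(F, O) = -146 (H(F, O) = -43 - 1*103 = -43 - 103 = -146)
√(H(1/(216 + 220), √(2 + 20)) + f(172, 174)) = √(-146 + (172 + 25*174)) = √(-146 + (172 + 4350)) = √(-146 + 4522) = √4376 = 2*√1094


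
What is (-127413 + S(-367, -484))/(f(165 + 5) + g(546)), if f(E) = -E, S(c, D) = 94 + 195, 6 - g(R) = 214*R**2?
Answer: 31781/15949247 ≈ 0.0019926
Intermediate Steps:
g(R) = 6 - 214*R**2
S(c, D) = 289
(-127413 + S(-367, -484))/(f(165 + 5) + g(546)) = (-127413 + 289)/(-(165 + 5) + (6 - 214*546**2)) = -127124/(-1*170 + (6 - 214*298116)) = -127124/(-170 + (6 - 63796824)) = -127124/(-170 - 63796818) = -127124/(-63796988) = -127124*(-1/63796988) = 31781/15949247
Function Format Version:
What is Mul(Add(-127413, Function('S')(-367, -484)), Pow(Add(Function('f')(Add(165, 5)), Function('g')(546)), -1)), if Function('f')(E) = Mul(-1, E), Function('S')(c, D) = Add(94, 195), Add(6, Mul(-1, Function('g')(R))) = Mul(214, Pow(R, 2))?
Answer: Rational(31781, 15949247) ≈ 0.0019926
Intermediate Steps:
Function('g')(R) = Add(6, Mul(-214, Pow(R, 2))) (Function('g')(R) = Add(6, Mul(-1, Mul(214, Pow(R, 2)))) = Add(6, Mul(-214, Pow(R, 2))))
Function('S')(c, D) = 289
Mul(Add(-127413, Function('S')(-367, -484)), Pow(Add(Function('f')(Add(165, 5)), Function('g')(546)), -1)) = Mul(Add(-127413, 289), Pow(Add(Mul(-1, Add(165, 5)), Add(6, Mul(-214, Pow(546, 2)))), -1)) = Mul(-127124, Pow(Add(Mul(-1, 170), Add(6, Mul(-214, 298116))), -1)) = Mul(-127124, Pow(Add(-170, Add(6, -63796824)), -1)) = Mul(-127124, Pow(Add(-170, -63796818), -1)) = Mul(-127124, Pow(-63796988, -1)) = Mul(-127124, Rational(-1, 63796988)) = Rational(31781, 15949247)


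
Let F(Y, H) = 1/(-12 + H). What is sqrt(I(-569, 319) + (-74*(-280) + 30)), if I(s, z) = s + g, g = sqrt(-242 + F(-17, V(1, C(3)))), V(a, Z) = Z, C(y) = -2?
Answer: sqrt(3955476 + 14*I*sqrt(47446))/14 ≈ 142.06 + 0.054761*I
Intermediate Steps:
g = I*sqrt(47446)/14 (g = sqrt(-242 + 1/(-12 - 2)) = sqrt(-242 + 1/(-14)) = sqrt(-242 - 1/14) = sqrt(-3389/14) = I*sqrt(47446)/14 ≈ 15.559*I)
I(s, z) = s + I*sqrt(47446)/14
sqrt(I(-569, 319) + (-74*(-280) + 30)) = sqrt((-569 + I*sqrt(47446)/14) + (-74*(-280) + 30)) = sqrt((-569 + I*sqrt(47446)/14) + (20720 + 30)) = sqrt((-569 + I*sqrt(47446)/14) + 20750) = sqrt(20181 + I*sqrt(47446)/14)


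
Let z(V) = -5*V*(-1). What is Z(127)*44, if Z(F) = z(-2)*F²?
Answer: -7096760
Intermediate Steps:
z(V) = 5*V
Z(F) = -10*F² (Z(F) = (5*(-2))*F² = -10*F²)
Z(127)*44 = -10*127²*44 = -10*16129*44 = -161290*44 = -7096760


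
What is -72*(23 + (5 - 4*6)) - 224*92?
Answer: -20896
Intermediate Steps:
-72*(23 + (5 - 4*6)) - 224*92 = -72*(23 + (5 - 24)) - 20608 = -72*(23 - 19) - 20608 = -72*4 - 20608 = -288 - 20608 = -20896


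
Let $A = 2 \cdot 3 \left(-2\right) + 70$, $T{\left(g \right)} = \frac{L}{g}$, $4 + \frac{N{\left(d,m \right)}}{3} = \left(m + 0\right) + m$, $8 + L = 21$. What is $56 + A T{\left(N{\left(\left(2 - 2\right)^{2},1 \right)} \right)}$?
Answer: $- \frac{209}{3} \approx -69.667$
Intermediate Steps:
$L = 13$ ($L = -8 + 21 = 13$)
$N{\left(d,m \right)} = -12 + 6 m$ ($N{\left(d,m \right)} = -12 + 3 \left(\left(m + 0\right) + m\right) = -12 + 3 \left(m + m\right) = -12 + 3 \cdot 2 m = -12 + 6 m$)
$T{\left(g \right)} = \frac{13}{g}$
$A = 58$ ($A = 6 \left(-2\right) + 70 = -12 + 70 = 58$)
$56 + A T{\left(N{\left(\left(2 - 2\right)^{2},1 \right)} \right)} = 56 + 58 \frac{13}{-12 + 6 \cdot 1} = 56 + 58 \frac{13}{-12 + 6} = 56 + 58 \frac{13}{-6} = 56 + 58 \cdot 13 \left(- \frac{1}{6}\right) = 56 + 58 \left(- \frac{13}{6}\right) = 56 - \frac{377}{3} = - \frac{209}{3}$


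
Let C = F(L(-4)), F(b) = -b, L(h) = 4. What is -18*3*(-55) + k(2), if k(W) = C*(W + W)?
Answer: 2954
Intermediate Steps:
C = -4 (C = -1*4 = -4)
k(W) = -8*W (k(W) = -4*(W + W) = -8*W)
-18*3*(-55) + k(2) = -18*3*(-55) - 8*2 = -54*(-55) - 16 = 2970 - 16 = 2954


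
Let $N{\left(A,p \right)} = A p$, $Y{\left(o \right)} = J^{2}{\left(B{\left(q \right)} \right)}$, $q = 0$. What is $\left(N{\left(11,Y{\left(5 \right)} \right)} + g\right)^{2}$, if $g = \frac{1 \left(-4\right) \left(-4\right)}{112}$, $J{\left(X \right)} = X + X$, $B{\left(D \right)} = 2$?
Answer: $\frac{1520289}{49} \approx 31026.0$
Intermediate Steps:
$J{\left(X \right)} = 2 X$
$Y{\left(o \right)} = 16$ ($Y{\left(o \right)} = \left(2 \cdot 2\right)^{2} = 4^{2} = 16$)
$g = \frac{1}{7}$ ($g = \left(-4\right) \left(-4\right) \frac{1}{112} = 16 \cdot \frac{1}{112} = \frac{1}{7} \approx 0.14286$)
$\left(N{\left(11,Y{\left(5 \right)} \right)} + g\right)^{2} = \left(11 \cdot 16 + \frac{1}{7}\right)^{2} = \left(176 + \frac{1}{7}\right)^{2} = \left(\frac{1233}{7}\right)^{2} = \frac{1520289}{49}$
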